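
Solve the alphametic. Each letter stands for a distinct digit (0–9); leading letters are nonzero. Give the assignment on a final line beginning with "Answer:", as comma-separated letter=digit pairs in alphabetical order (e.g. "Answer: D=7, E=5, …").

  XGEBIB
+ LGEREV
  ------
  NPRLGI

Step 1. [col 1: B + V ≡ I (mod 10)] B=1 is one option consistent with column 1 (B + V ≡ I (mod 10), carry-in 0) — take it. So B=1.
Step 2. [col 1: B + V ≡ I (mod 10)] column 1 (B + V ≡ I (mod 10), carry-in 0) doesn't pin V yet; pick V=9 and continue ⇒ V=9.
Step 3. [col 1: B + V ≡ I (mod 10)] column 1 reads B+V+carry(0)=I with B=1, V=9; with digits 1,9 already taken and all letters distinct, the only value for I is 0. So I=0.
Step 4. [col 2: I + E ≡ G (mod 10)] several values work for E in column 2 (I + E ≡ G (mod 10), carry-in 1); try E=6 ⇒ E=6.
Step 5. [col 2: I + E ≡ G (mod 10)] from column 2 (I=0, E=6, carry-in 1, digits 0,1,6,9 already taken and all letters distinct): G must equal 7 ⇒ G=7.
Step 6. [col 3: B + R ≡ L (mod 10)] several values work for L in column 3 (B + R ≡ L (mod 10), carry-in 0); try L=3. So L=3.
Step 7. [col 3: B + R ≡ L (mod 10)] in column 3 we have B+R≡L with carry-in 0; given B=1, L=3 and digits 0,1,3,6,7,9 already taken and all letters distinct, that pins R to 2 ⇒ R=2.
Step 8. [col 5: G + G ≡ P (mod 10)] in column 5 we have G+G≡P with carry-in 1; given G=7 and digits 0,1,2,3,6,7,9 already taken and all letters distinct, that pins P to 5 ⇒ P=5.
Step 9. [col 6: X + L ≡ N (mod 10)] column 6: given L=3, carry-in 1, and digits 0,1,2,3,5,6,7,9 already taken and all letters distinct, X+L≡N (mod 10) forces X=4 ⇒ X=4.
Step 10. [col 6: X + L ≡ N (mod 10)] from column 6 (X=4, L=3, carry-in 1, digits 0,1,2,3,4,5,6,7,9 already taken and all letters distinct): N must equal 8, so N=8.

Answer: B=1, E=6, G=7, I=0, L=3, N=8, P=5, R=2, V=9, X=4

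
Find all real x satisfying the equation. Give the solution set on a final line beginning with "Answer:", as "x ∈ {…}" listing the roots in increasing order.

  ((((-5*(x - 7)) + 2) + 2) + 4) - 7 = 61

Step 1. [((((-5*(x - 7)) + 2) + 2) + 4) - 7 = 61] add 7: x sits inside (… - 7) ⇒ sub: (((-5*(x - 7)) + 2) + 2) + 4 = 68.
Step 2. [(((-5*(x - 7)) + 2) + 2) + 4 = 68] the outer +4 inverts by subtracting 4. So sub: ((-5*(x - 7)) + 2) + 2 = 64.
Step 3. [((-5*(x - 7)) + 2) + 2 = 64] +2 is outermost — subtract 2 both sides. So sub: (-5*(x - 7)) + 2 = 62.
Step 4. [(-5*(x - 7)) + 2 = 62] peel the +2: subtract 2 from each side, so sub: -5*(x - 7) = 60.
Step 5. [-5*(x - 7) = 60] -5 out front; divide by -5. So div: x - 7 = -12.
Step 6. [x - 7 = -12] the outer -7 inverts by adding 7 ⇒ sub: x = -5.

Answer: x ∈ {-5}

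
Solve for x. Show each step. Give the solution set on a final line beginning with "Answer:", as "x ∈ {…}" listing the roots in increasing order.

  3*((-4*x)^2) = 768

Step 1. [3*((-4*x)^2) = 768] 3 out front; divide by 3 ⇒ div: (-4*x)^2 = 256.
Step 2. [(-4*x)^2 = 256] √ both sides: 256 ≥ 0 gives two branches ⇒ sqrt: -4*x = 16 or -16.
Step 3. [-4*x = 16 or -16] LHS = -4·(…); ÷-4 both sides, so div: x = -4 or 4.

Answer: x ∈ {-4, 4}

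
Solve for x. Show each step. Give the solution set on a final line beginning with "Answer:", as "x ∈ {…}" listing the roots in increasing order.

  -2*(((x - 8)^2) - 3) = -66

Step 1. [-2*(((x - 8)^2) - 3) = -66] divide by the outer -2 ⇒ div: ((x - 8)^2) - 3 = 33.
Step 2. [((x - 8)^2) - 3 = 33] peel the -3: add 3 from each side. So sub: (x - 8)^2 = 36.
Step 3. [(x - 8)^2 = 36] 36 ≥ 0, LHS is (·)² — take ±√, so sqrt: x - 8 = 6 or -6.
Step 4. [x - 8 = 6 or -6] -8 is outermost — add 8 both sides ⇒ sub: x = 14 or 2.

Answer: x ∈ {2, 14}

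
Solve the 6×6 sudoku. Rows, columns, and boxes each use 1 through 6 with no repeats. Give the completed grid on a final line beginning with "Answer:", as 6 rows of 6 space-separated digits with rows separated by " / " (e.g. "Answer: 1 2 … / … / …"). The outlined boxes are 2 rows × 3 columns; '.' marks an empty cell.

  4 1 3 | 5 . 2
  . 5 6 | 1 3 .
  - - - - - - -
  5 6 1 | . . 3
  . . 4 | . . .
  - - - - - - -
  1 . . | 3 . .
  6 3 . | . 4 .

Step 1. [r4c2∈{2}] r4c2's peers cover all but 2. So r4c2=2.
Step 2. [r6c4∈{2}] nothing but 2 survives at r6c4 ⇒ r6c4=2.
Step 3. [r4c5∈{1,5,6}] r4c5 is the only open cell in col 5 admitting 1, so r4c5=1.
Step 4. [r5c5∈{5,6}] in col 5, 5 fits only at r5c5 ⇒ r5c5=5.
Step 5. [r5c6∈{6}] only 6 remains possible at r5c6, so r5c6=6.
Step 6. [r1c5∈{6}] r1c5's peers cover all but 6. So r1c5=6.
Step 7. [r6c6∈{1}] only 1 remains possible at r6c6 ⇒ r6c6=1.
Step 8. [r4c6∈{5}] nothing but 5 survives at r4c6. So r4c6=5.
Step 9. [r3c4∈{4}] r3c4's peers cover all but 4. So r3c4=4.
Step 10. [r3c5∈{2}] r3c5's peers cover all but 2 ⇒ r3c5=2.
Step 11. [r2c6∈{4}] r2c6 is down to just 4 ⇒ r2c6=4.
Step 12. [r5c3∈{2}] nothing but 2 survives at r5c3, so r5c3=2.
Step 13. [r5c2∈{4}] nothing but 4 survives at r5c2, so r5c2=4.
Step 14. [r2c1∈{2}] r2c1 has the single candidate 2. So r2c1=2.
Step 15. [r4c1∈{3}] r4c1 is down to just 3 ⇒ r4c1=3.
Step 16. [r6c3∈{5}] nothing but 5 survives at r6c3. So r6c3=5.
Step 17. [r4c4∈{6}] r4c4 has the single candidate 6 ⇒ r4c4=6.

Answer: 4 1 3 5 6 2 / 2 5 6 1 3 4 / 5 6 1 4 2 3 / 3 2 4 6 1 5 / 1 4 2 3 5 6 / 6 3 5 2 4 1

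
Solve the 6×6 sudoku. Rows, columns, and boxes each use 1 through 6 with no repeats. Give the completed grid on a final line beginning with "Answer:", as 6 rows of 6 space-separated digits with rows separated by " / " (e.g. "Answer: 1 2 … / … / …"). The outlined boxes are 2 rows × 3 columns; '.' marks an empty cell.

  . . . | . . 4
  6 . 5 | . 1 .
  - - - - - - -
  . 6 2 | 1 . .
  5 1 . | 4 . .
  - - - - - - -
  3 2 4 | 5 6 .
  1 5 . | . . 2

Step 1. [r2c6∈{3}] nothing but 3 survives at r2c6, so r2c6=3.
Step 2. [r3c5∈{3,5}] 3 has one home in row 3: r3c5. So r3c5=3.
Step 3. [r2c4∈{2}] r2c4's peers cover all but 2 ⇒ r2c4=2.
Step 4. [r1c2∈{3}] r1c2 has the single candidate 3, so r1c2=3.
Step 5. [r1c4∈{6}] r1c4's peers cover all but 6 ⇒ r1c4=6.
Step 6. [r4c6∈{6}] r4c6 is down to just 6 ⇒ r4c6=6.
Step 7. [r6c4∈{3}] r6c4 is down to just 3. So r6c4=3.
Step 8. [r1c5∈{5}] only 5 remains possible at r1c5. So r1c5=5.
Step 9. [r5c6∈{1}] r5c6's peers cover all but 1. So r5c6=1.
Step 10. [r3c1∈{4}] r3c1's peers cover all but 4 ⇒ r3c1=4.
Step 11. [r3c6∈{5}] nothing but 5 survives at r3c6, so r3c6=5.
Step 12. [r4c3∈{3}] nothing but 3 survives at r4c3. So r4c3=3.
Step 13. [r6c5∈{4}] r6c5's peers cover all but 4. So r6c5=4.
Step 14. [r6c3∈{6}] r6c3 has the single candidate 6. So r6c3=6.
Step 15. [r1c3∈{1}] only 1 remains possible at r1c3, so r1c3=1.
Step 16. [r1c1∈{2}] r1c1's peers cover all but 2. So r1c1=2.
Step 17. [r2c2∈{4}] r2c2's peers cover all but 4, so r2c2=4.
Step 18. [r4c5∈{2}] only 2 remains possible at r4c5 ⇒ r4c5=2.

Answer: 2 3 1 6 5 4 / 6 4 5 2 1 3 / 4 6 2 1 3 5 / 5 1 3 4 2 6 / 3 2 4 5 6 1 / 1 5 6 3 4 2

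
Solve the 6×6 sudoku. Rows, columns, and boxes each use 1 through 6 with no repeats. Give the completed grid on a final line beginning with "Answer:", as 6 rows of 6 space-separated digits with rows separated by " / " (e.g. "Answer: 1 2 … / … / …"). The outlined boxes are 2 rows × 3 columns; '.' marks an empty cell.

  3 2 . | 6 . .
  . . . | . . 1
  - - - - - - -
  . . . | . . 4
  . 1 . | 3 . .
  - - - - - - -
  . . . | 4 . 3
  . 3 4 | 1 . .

Step 1. [r1c6∈{5}] r1c6's peers cover all but 5. So r1c6=5.
Step 2. [r3c4∈{2,5}] 5 has one home in col 4: r3c4. So r3c4=5.
Step 3. [r3c2∈{6}] nothing but 6 survives at r3c2. So r3c2=6.
Step 4. [r3c1∈{2}] r3c1 has the single candidate 2, so r3c1=2.
Step 5. [r5c2∈{5}] nothing but 5 survives at r5c2 ⇒ r5c2=5.
Step 6. [r6c1∈{6}] r6c1 is down to just 6. So r6c1=6.
Step 7. [r6c6∈{2}] r6c6 has the single candidate 2, so r6c6=2.
Step 8. [r2c5∈{2,3,4}] row 2 places 3 nowhere but r2c5. So r2c5=3.
Step 9. [r4c1∈{4,5}] row 4 places 4 nowhere but r4c1 ⇒ r4c1=4.
Step 10. [r5c5∈{6}] r5c5 is down to just 6, so r5c5=6.
Step 11. [r5c3∈{1,2}] r5c3 is the only open cell in row 5 admitting 2. So r5c3=2.
Step 12. [r4c3∈{5}] r4c3 has the single candidate 5. So r4c3=5.
Step 13. [r1c3∈{1}] only 1 remains possible at r1c3 ⇒ r1c3=1.
Step 14. [r2c4∈{2}] r2c4 is down to just 2. So r2c4=2.
Step 15. [r4c6∈{6}] only 6 remains possible at r4c6 ⇒ r4c6=6.
Step 16. [r2c3∈{6}] r2c3's peers cover all but 6, so r2c3=6.
Step 17. [r4c5∈{2}] r4c5's peers cover all but 2, so r4c5=2.
Step 18. [r2c1∈{5}] nothing but 5 survives at r2c1. So r2c1=5.
Step 19. [r2c2∈{4}] r2c2 is down to just 4, so r2c2=4.
Step 20. [r3c3∈{3}] nothing but 3 survives at r3c3. So r3c3=3.
Step 21. [r1c5∈{4}] r1c5 has the single candidate 4. So r1c5=4.
Step 22. [r5c1∈{1}] nothing but 1 survives at r5c1, so r5c1=1.
Step 23. [r6c5∈{5}] r6c5 has the single candidate 5 ⇒ r6c5=5.
Step 24. [r3c5∈{1}] nothing but 1 survives at r3c5, so r3c5=1.

Answer: 3 2 1 6 4 5 / 5 4 6 2 3 1 / 2 6 3 5 1 4 / 4 1 5 3 2 6 / 1 5 2 4 6 3 / 6 3 4 1 5 2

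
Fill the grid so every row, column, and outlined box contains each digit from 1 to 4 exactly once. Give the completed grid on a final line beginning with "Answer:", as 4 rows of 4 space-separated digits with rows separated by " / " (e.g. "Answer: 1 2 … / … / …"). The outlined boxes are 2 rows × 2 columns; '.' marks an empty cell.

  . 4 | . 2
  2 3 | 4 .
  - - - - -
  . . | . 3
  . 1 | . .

Step 1. [r3c3∈{1,2}] 1 has one home in row 3: r3c3 ⇒ r3c3=1.
Step 2. [r3c1∈{4}] r3c1 is down to just 4 ⇒ r3c1=4.
Step 3. [r1c1∈{1}] only 1 remains possible at r1c1. So r1c1=1.
Step 4. [r4c4∈{4}] nothing but 4 survives at r4c4, so r4c4=4.
Step 5. [r2c4∈{1}] r2c4's peers cover all but 1, so r2c4=1.
Step 6. [r1c3∈{3}] r1c3's peers cover all but 3 ⇒ r1c3=3.
Step 7. [r4c3∈{2}] r4c3's peers cover all but 2, so r4c3=2.
Step 8. [r3c2∈{2}] r3c2's peers cover all but 2, so r3c2=2.
Step 9. [r4c1∈{3}] r4c1's peers cover all but 3. So r4c1=3.

Answer: 1 4 3 2 / 2 3 4 1 / 4 2 1 3 / 3 1 2 4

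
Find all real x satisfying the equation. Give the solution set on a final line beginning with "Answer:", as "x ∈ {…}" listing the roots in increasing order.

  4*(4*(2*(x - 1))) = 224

Step 1. [4*(4*(2*(x - 1))) = 224] LHS = 4·(…); ÷4 both sides ⇒ div: 4*(2*(x - 1)) = 56.
Step 2. [4*(2*(x - 1)) = 56] leading coefficient 4: divide by 4. So div: 2*(x - 1) = 14.
Step 3. [2*(x - 1) = 14] 2·(inner) — divide through by 2 ⇒ div: x - 1 = 7.
Step 4. [x - 1 = 7] -1 is outermost — add 1 both sides, so sub: x = 8.

Answer: x ∈ {8}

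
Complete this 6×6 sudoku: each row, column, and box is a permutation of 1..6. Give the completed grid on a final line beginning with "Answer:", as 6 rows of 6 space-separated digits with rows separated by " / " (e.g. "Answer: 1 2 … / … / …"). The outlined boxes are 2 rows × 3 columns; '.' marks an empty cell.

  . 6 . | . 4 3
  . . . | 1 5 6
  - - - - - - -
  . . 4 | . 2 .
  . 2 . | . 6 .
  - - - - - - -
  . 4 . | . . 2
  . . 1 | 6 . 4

Step 1. [r5c4∈{3,5}] in box 6, 5 fits only at r5c4 ⇒ r5c4=5.
Step 2. [r3c2∈{1,3,5}] across col 2, 1 lands solely at r3c2, so r3c2=1.
Step 3. [r6c1∈{2,3,5}] across row 6, 2 lands solely at r6c1. So r6c1=2.
Step 4. [r3c1∈{3,5,6}] across row 3, 6 lands solely at r3c1 ⇒ r3c1=6.
Step 5. [r5c1∈{3}] nothing but 3 survives at r5c1, so r5c1=3.
Step 6. [r4c1∈{5}] r4c1 is down to just 5, so r4c1=5.
Step 7. [r4c3∈{3}] r4c3 is down to just 3, so r4c3=3.
Step 8. [r2c3∈{2}] r2c3 has the single candidate 2, so r2c3=2.
Step 9. [r6c2∈{5}] r6c2 has the single candidate 5. So r6c2=5.
Step 10. [r4c4∈{4}] nothing but 4 survives at r4c4 ⇒ r4c4=4.
Step 11. [r2c2∈{3}] r2c2 has the single candidate 3 ⇒ r2c2=3.
Step 12. [r5c3∈{6}] r5c3 is down to just 6, so r5c3=6.
Step 13. [r3c6∈{5}] nothing but 5 survives at r3c6 ⇒ r3c6=5.
Step 14. [r3c4∈{3}] only 3 remains possible at r3c4. So r3c4=3.
Step 15. [r1c3∈{5}] only 5 remains possible at r1c3. So r1c3=5.
Step 16. [r5c5∈{1}] r5c5 has the single candidate 1, so r5c5=1.
Step 17. [r6c5∈{3}] nothing but 3 survives at r6c5 ⇒ r6c5=3.
Step 18. [r4c6∈{1}] r4c6 has the single candidate 1 ⇒ r4c6=1.
Step 19. [r2c1∈{4}] r2c1 is down to just 4. So r2c1=4.
Step 20. [r1c4∈{2}] nothing but 2 survives at r1c4 ⇒ r1c4=2.
Step 21. [r1c1∈{1}] r1c1 is down to just 1. So r1c1=1.

Answer: 1 6 5 2 4 3 / 4 3 2 1 5 6 / 6 1 4 3 2 5 / 5 2 3 4 6 1 / 3 4 6 5 1 2 / 2 5 1 6 3 4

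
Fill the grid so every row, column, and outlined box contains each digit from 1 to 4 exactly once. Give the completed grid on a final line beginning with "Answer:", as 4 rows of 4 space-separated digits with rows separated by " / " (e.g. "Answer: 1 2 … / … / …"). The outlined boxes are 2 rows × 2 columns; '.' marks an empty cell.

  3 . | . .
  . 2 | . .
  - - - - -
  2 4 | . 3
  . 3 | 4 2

Step 1. [r1c2∈{1}] only 1 remains possible at r1c2, so r1c2=1.
Step 2. [r2c4∈{1,4}] r2c4 is the only open cell in col 4 admitting 1, so r2c4=1.
Step 3. [r1c4∈{4}] nothing but 4 survives at r1c4. So r1c4=4.
Step 4. [r3c3∈{1}] r3c3 has the single candidate 1. So r3c3=1.
Step 5. [r1c3∈{2}] r1c3 is down to just 2 ⇒ r1c3=2.
Step 6. [r4c1∈{1}] nothing but 1 survives at r4c1, so r4c1=1.
Step 7. [r2c1∈{4}] nothing but 4 survives at r2c1 ⇒ r2c1=4.
Step 8. [r2c3∈{3}] r2c3's peers cover all but 3, so r2c3=3.

Answer: 3 1 2 4 / 4 2 3 1 / 2 4 1 3 / 1 3 4 2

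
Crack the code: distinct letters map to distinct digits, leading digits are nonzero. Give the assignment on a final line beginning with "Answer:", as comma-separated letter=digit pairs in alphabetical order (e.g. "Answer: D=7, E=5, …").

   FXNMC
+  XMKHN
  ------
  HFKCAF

Step 1. [H] H is the leading digit of a 6-digit sum of two 5-digit numbers; the final carry is exactly 1. So H=1.
Step 2. [col 1: C + N ≡ F (mod 10)] column 1 (C + N ≡ F (mod 10), carry-in 0) doesn't pin N yet; pick N=6 and continue. So N=6.
Step 3. [col 1: C + N ≡ F (mod 10)] column 1 (C + N ≡ F (mod 10), carry-in 0) doesn't pin C yet; pick C=8 and continue. So C=8.
Step 4. [col 1: C + N ≡ F (mod 10)] column 1: given C=8, N=6, carry-in 0, and digits 1,6,8 already taken and all letters distinct, C+N≡F (mod 10) forces F=4, so F=4.
Step 5. [col 2: M + H ≡ A (mod 10)] M=3 is one option consistent with column 2 (M + H ≡ A (mod 10), carry-in 1) — take it. So M=3.
Step 6. [col 2: M + H ≡ A (mod 10)] from column 2 (M=3, H=1, carry-in 1, digits 1,3,4,6,8 already taken and all letters distinct): A must equal 5, so A=5.
Step 7. [col 3: N + K ≡ C (mod 10)] from column 3 (N=6, C=8, carry-in 0, digits 1,3,4,5,6,8 already taken and all letters distinct): K must equal 2. So K=2.
Step 8. [col 4: X + M ≡ K (mod 10)] column 4: given M=3, K=2, carry-in 0, and digits 1,2,3,4,5,6,8 already taken and all letters distinct, X+M≡K (mod 10) forces X=9. So X=9.

Answer: A=5, C=8, F=4, H=1, K=2, M=3, N=6, X=9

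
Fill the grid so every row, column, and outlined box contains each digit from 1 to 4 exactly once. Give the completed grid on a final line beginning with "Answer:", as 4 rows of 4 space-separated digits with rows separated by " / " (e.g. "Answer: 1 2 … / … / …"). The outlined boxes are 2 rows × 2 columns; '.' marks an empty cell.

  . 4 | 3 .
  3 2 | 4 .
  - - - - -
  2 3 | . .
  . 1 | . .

Step 1. [r3c4∈{1,4}] r3c4 is the only open cell in row 3 admitting 4, so r3c4=4.
Step 2. [r1c4∈{1,2}] row 1 places 2 nowhere but r1c4 ⇒ r1c4=2.
Step 3. [r2c4∈{1}] r2c4 is down to just 1. So r2c4=1.
Step 4. [r1c1∈{1}] r1c1 is down to just 1, so r1c1=1.
Step 5. [r4c3∈{2}] nothing but 2 survives at r4c3 ⇒ r4c3=2.
Step 6. [r4c4∈{3}] r4c4 is down to just 3 ⇒ r4c4=3.
Step 7. [r3c3∈{1}] nothing but 1 survives at r3c3. So r3c3=1.
Step 8. [r4c1∈{4}] r4c1 has the single candidate 4 ⇒ r4c1=4.

Answer: 1 4 3 2 / 3 2 4 1 / 2 3 1 4 / 4 1 2 3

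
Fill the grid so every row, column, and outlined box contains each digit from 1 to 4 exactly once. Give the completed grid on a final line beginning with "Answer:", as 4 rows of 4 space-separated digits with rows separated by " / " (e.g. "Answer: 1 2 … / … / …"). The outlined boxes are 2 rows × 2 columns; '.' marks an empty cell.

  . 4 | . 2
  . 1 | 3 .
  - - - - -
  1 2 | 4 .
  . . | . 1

Step 1. [r4c1∈{3,4}] in row 4, 4 fits only at r4c1, so r4c1=4.
Step 2. [r1c3∈{1}] r1c3 has the single candidate 1. So r1c3=1.
Step 3. [r3c4∈{3}] r3c4's peers cover all but 3. So r3c4=3.
Step 4. [r1c1∈{3}] only 3 remains possible at r1c1, so r1c1=3.
Step 5. [r2c1∈{2}] only 2 remains possible at r2c1, so r2c1=2.
Step 6. [r4c2∈{3}] only 3 remains possible at r4c2 ⇒ r4c2=3.
Step 7. [r4c3∈{2}] r4c3 is down to just 2. So r4c3=2.
Step 8. [r2c4∈{4}] only 4 remains possible at r2c4. So r2c4=4.

Answer: 3 4 1 2 / 2 1 3 4 / 1 2 4 3 / 4 3 2 1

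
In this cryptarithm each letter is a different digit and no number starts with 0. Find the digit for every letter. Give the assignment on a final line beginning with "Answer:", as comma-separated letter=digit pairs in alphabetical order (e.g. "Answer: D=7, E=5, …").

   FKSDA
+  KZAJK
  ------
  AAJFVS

Step 1. [col 1: A + K ≡ S (mod 10)] several values work for A in column 1 (A + K ≡ S (mod 10), carry-in 0); try A=1, so A=1.
Step 2. [col 1: A + K ≡ S (mod 10)] several values work for S in column 1 (A + K ≡ S (mod 10), carry-in 0); try S=5 ⇒ S=5.
Step 3. [col 1: A + K ≡ S (mod 10)] column 1 reads A+K+carry(0)=S with A=1, S=5; with digits 1,5 already taken and all letters distinct, the only value for K is 4. So K=4.
Step 4. [col 2: D + J ≡ V (mod 10)] no forcing yet in column 2 (carry-in 0); D=7 is free and consistent — try it ⇒ D=7.
Step 5. [col 2: D + J ≡ V (mod 10)] several values work for V in column 2 (D + J ≡ V (mod 10), carry-in 0); try V=9 ⇒ V=9.
Step 6. [col 2: D + J ≡ V (mod 10)] from column 2 (D=7, V=9, carry-in 0, digits 1,4,5,7,9 already taken and all letters distinct): J must equal 2, so J=2.
Step 7. [col 3: S + A ≡ F (mod 10)] column 3: given S=5, A=1, carry-in 0, and digits 1,2,4,5,7,9 already taken and all letters distinct, S+A≡F (mod 10) forces F=6. So F=6.
Step 8. [col 4: K + Z ≡ J (mod 10)] column 4 reads K+Z+carry(0)=J with K=4, J=2; with digits 1,2,4,5,6,7,9 already taken and all letters distinct, the only value for Z is 8, so Z=8.

Answer: A=1, D=7, F=6, J=2, K=4, S=5, V=9, Z=8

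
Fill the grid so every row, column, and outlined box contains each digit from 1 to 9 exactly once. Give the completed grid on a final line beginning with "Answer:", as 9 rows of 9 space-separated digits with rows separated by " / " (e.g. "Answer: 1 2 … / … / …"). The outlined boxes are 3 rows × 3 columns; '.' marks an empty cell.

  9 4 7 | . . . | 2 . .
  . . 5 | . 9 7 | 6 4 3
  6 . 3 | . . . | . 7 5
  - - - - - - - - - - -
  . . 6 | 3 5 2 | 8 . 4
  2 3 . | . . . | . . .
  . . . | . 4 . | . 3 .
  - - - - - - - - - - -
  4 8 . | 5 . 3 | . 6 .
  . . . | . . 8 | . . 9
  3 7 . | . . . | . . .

Step 1. [r6c9∈{1,2,6,7}] across row 6, 2 lands solely at r6c9 ⇒ r6c9=2.
Step 2. [r7c3∈{1,2,9}] across row 7, 9 lands solely at r7c3. So r7c3=9.
Step 3. [r7c5∈{1,2,7}] r7c5 is the only open cell in row 7 admitting 2. So r7c5=2.
Step 4. [r5c9∈{1,6,7}] across col 9, 6 lands solely at r5c9. So r5c9=6.
Step 5. [r8c2∈{1,2,5,6}] 6 has one home in col 2: r8c2 ⇒ r8c2=6.
Step 6. [r8c1∈{1,5}] 5 has one home in box 7: r8c1, so r8c1=5.
Step 7. [r8c7∈{1,3,4,7}] in row 8, 3 fits only at r8c7. So r8c7=3.
Step 8. [r8c4∈{1,4,7}] 4 has one home in row 8: r8c4. So r8c4=4.
Step 9. [r6c2∈{1,5,9}] r6c2 is the only open cell in col 2 admitting 5, so r6c2=5.
Step 10. [r2c1∈{1,8}] across box 1, 8 lands solely at r2c1, so r2c1=8.
Step 11. [r1c5∈{1,3,6,8}] in row 1, 3 fits only at r1c5, so r1c5=3.
Step 12. [r3c7∈{1,9}] 9 has one home in row 3: r3c7. So r3c7=9.
Step 13. [r9c5∈{1,6}] across col 5, 6 lands solely at r9c5 ⇒ r9c5=6.
Step 14. [r1c6∈{1,5,6}] in row 1, 5 fits only at r1c6 ⇒ r1c6=5.
Step 15. [r1c4∈{1,6,8}] across row 1, 6 lands solely at r1c4 ⇒ r1c4=6.
Step 16. [r5c3∈{1,4,8}] across row 5, 4 lands solely at r5c3. So r5c3=4.
Step 17. [r4c2∈{1,9}] r4c2 is the only open cell in col 2 admitting 9 ⇒ r4c2=9.
Step 18. [r4c8∈{1}] r4c8's peers cover all but 1, so r4c8=1.
Step 19. [r6c7∈{7}] r6c7's peers cover all but 7 ⇒ r6c7=7.
Step 20. [r5c4∈{1,7,8,9}] across col 4, 7 lands solely at r5c4, so r5c4=7.
Step 21. [r5c5∈{1,8}] r5c5 is the only open cell in row 5 admitting 8. So r5c5=8.
Step 22. [r3c5∈{1}] r3c5 is down to just 1, so r3c5=1.
Step 23. [r5c6∈{1,9}] across row 5, 1 lands solely at r5c6, so r5c6=1.
Step 24. [r9c4∈{1,9}] 1 has one home in col 4: r9c4 ⇒ r9c4=1.
Step 25. [r5c7∈{5}] only 5 remains possible at r5c7. So r5c7=5.
Step 26. [r9c8∈{2,5,8}] in row 9, 5 fits only at r9c8 ⇒ r9c8=5.
Step 27. [r8c3∈{1,2}] across row 8, 1 lands solely at r8c3. So r8c3=1.
Step 28. [r2c4∈{2}] nothing but 2 survives at r2c4. So r2c4=2.
Step 29. [r1c9∈{1,8}] r1c9 is the only open cell in row 1 admitting 1. So r1c9=1.
Step 30. [r6c6∈{6,9}] row 6 places 6 nowhere but r6c6, so r6c6=6.
Step 31. [r2c2∈{1}] only 1 remains possible at r2c2, so r2c2=1.
Step 32. [r6c3∈{8}] r6c3 has the single candidate 8, so r6c3=8.
Step 33. [r7c9∈{7}] only 7 remains possible at r7c9. So r7c9=7.
Step 34. [r3c6∈{4}] r3c6 has the single candidate 4, so r3c6=4.
Step 35. [r3c2∈{2}] r3c2 has the single candidate 2 ⇒ r3c2=2.
Step 36. [r6c1∈{1}] r6c1's peers cover all but 1, so r6c1=1.
Step 37. [r7c7∈{1}] nothing but 1 survives at r7c7. So r7c7=1.
Step 38. [r5c8∈{9}] nothing but 9 survives at r5c8. So r5c8=9.
Step 39. [r9c3∈{2}] r9c3 has the single candidate 2 ⇒ r9c3=2.
Step 40. [r3c4∈{8}] r3c4 has the single candidate 8. So r3c4=8.
Step 41. [r9c6∈{9}] r9c6 has the single candidate 9 ⇒ r9c6=9.
Step 42. [r9c9∈{8}] r9c9 has the single candidate 8. So r9c9=8.
Step 43. [r4c1∈{7}] only 7 remains possible at r4c1, so r4c1=7.
Step 44. [r1c8∈{8}] r1c8 is down to just 8 ⇒ r1c8=8.
Step 45. [r9c7∈{4}] only 4 remains possible at r9c7. So r9c7=4.
Step 46. [r8c5∈{7}] r8c5's peers cover all but 7 ⇒ r8c5=7.
Step 47. [r8c8∈{2}] only 2 remains possible at r8c8. So r8c8=2.
Step 48. [r6c4∈{9}] r6c4 has the single candidate 9 ⇒ r6c4=9.

Answer: 9 4 7 6 3 5 2 8 1 / 8 1 5 2 9 7 6 4 3 / 6 2 3 8 1 4 9 7 5 / 7 9 6 3 5 2 8 1 4 / 2 3 4 7 8 1 5 9 6 / 1 5 8 9 4 6 7 3 2 / 4 8 9 5 2 3 1 6 7 / 5 6 1 4 7 8 3 2 9 / 3 7 2 1 6 9 4 5 8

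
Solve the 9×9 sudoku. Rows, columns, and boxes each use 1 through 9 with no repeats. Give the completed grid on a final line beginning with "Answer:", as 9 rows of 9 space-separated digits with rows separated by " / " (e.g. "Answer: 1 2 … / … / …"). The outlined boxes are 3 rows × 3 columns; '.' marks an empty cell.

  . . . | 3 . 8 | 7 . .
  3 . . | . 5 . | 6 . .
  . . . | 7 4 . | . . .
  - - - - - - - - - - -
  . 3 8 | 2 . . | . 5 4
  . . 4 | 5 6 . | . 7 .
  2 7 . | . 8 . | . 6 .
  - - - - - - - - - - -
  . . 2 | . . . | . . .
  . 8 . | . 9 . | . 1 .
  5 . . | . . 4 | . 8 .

Step 1. [r3c6∈{1,2,6,9}] box 2 places 6 nowhere but r3c6, so r3c6=6.
Step 2. [r2c9∈{1,2,8,9}] in row 2, 8 fits only at r2c9, so r2c9=8.
Step 3. [r4c1∈{1,6,9}] in row 4, 6 fits only at r4c1. So r4c1=6.
Step 4. [r2c3∈{1,7,9}] across row 2, 7 lands solely at r2c3 ⇒ r2c3=7.
Step 5. [r5c7∈{1,2,3,8,9}] in row 5, 8 fits only at r5c7, so r5c7=8.
Step 6. [r5c9∈{1,2,3,9}] r5c9 is the only open cell in row 5 admitting 2. So r5c9=2.
Step 7. [r5c6∈{1,3,9}] r5c6 is the only open cell in row 5 admitting 3, so r5c6=3.
Step 8. [r8c4∈{6}] nothing but 6 survives at r8c4, so r8c4=6.
Step 9. [r9c4∈{1}] r9c4's peers cover all but 1, so r9c4=1.
Step 10. [r2c4∈{9}] r2c4's peers cover all but 9, so r2c4=9.
Step 11. [r6c3∈{1,5,9}] across row 6, 5 lands solely at r6c3, so r6c3=5.
Step 12. [r8c3∈{3}] nothing but 3 survives at r8c3 ⇒ r8c3=3.
Step 13. [r3c1∈{1,8,9}] across row 3, 8 lands solely at r3c1 ⇒ r3c1=8.
Step 14. [r7c8∈{3,4,9}] within box 3, every 4-candidate lies in col 8 ⇒ r7c8≠4.
Step 15. [r7c1∈{1,4,7,9}] the pair r9c2,r9c3 in box 7 locks {6,9} between them ⇒ r7c1≠9.
Step 16. [r1c1∈{1,4,9}] along col 3, every 1-candidate lies inside box 1 ⇒ r1c1≠1.
Step 17. [r9c9∈{3,6,7,9}] row 9 has a naked pair {6,9} at r9c2 and r9c3 ⇒ r9c9≠9.
Step 18. [r1c2∈{1,2,4,5,6,9}] along col 3, every 1-candidate lies inside box 1, so r1c2≠1.
Step 19. [r3c2∈{1,2,5,9}] along col 3, every 1-candidate lies inside box 1, so r3c2≠1.
Step 20. [r7c2∈{1,4,6,9}] r9c2 and r9c3 in box 7 both hold exactly {6,9}; those values are spoken for. So r7c2≠9.
Step 21. [r3c7∈{1,2,3,5,9}] the only places for 2 in box 9 are along col 7, so r3c7≠2.
Step 22. [r9c9∈{3,6,7}] r9c2 and r9c3 in row 9 both hold exactly {6,9}; those values are spoken for ⇒ r9c9≠6.
Step 23. [r7c9∈{3,5,6,7,9}] 6 has one home in col 9: r7c9. So r7c9=6.
Step 24. [r2c2∈{1,2,4}] 1 in col 3 is pinned to box 1 ⇒ r2c2≠1.
Step 25. [r2c6∈{1,2}] in row 2, 1 fits only at r2c6. So r2c6=1.
Step 26. [r8c6∈{2,5,7}] 2 has one home in col 6: r8c6, so r8c6=2.
Step 27. [r6c6∈{9}] only 9 remains possible at r6c6, so r6c6=9.
Step 28. [r4c7∈{1,9}] across row 4, 9 lands solely at r4c7, so r4c7=9.
Step 29. [r7c8∈{3,9}] row 7 places 9 nowhere but r7c8. So r7c8=9.
Step 30. [r3c8∈{2,3}] col 8 places 3 nowhere but r3c8. So r3c8=3.
Step 31. [r3c2∈{2,5,9}] in row 3, 2 fits only at r3c2 ⇒ r3c2=2.
Step 32. [r2c2∈{4}] r2c2's peers cover all but 4, so r2c2=4.
Step 33. [r1c1∈{9}] nothing but 9 survives at r1c1 ⇒ r1c1=9.
Step 34. [r3c3∈{1}] only 1 remains possible at r3c3. So r3c3=1.
Step 35. [r3c7∈{5}] r3c7's peers cover all but 5, so r3c7=5.
Step 36. [r9c3∈{6,9}] 9 has one home in col 3: r9c3, so r9c3=9.
Step 37. [r7c2∈{1}] r7c2's peers cover all but 1, so r7c2=1.
Step 38. [r4c6∈{7}] r4c6's peers cover all but 7. So r4c6=7.
Step 39. [r8c7∈{4}] r8c7 is down to just 4. So r8c7=4.
Step 40. [r7c7∈{3}] only 3 remains possible at r7c7, so r7c7=3.
Step 41. [r7c5∈{7}] nothing but 7 survives at r7c5, so r7c5=7.
Step 42. [r1c5∈{2}] nothing but 2 survives at r1c5 ⇒ r1c5=2.
Step 43. [r8c1∈{7}] only 7 remains possible at r8c1, so r8c1=7.
Step 44. [r6c9∈{1,3}] in row 6, 3 fits only at r6c9, so r6c9=3.
Step 45. [r9c2∈{6}] r9c2 has the single candidate 6 ⇒ r9c2=6.
Step 46. [r1c8∈{4}] r1c8's peers cover all but 4 ⇒ r1c8=4.
Step 47. [r4c5∈{1}] nothing but 1 survives at r4c5 ⇒ r4c5=1.
Step 48. [r7c1∈{4}] nothing but 4 survives at r7c1 ⇒ r7c1=4.
Step 49. [r7c6∈{5}] only 5 remains possible at r7c6. So r7c6=5.
Step 50. [r1c9∈{1}] r1c9 has the single candidate 1. So r1c9=1.
Step 51. [r6c4∈{4}] only 4 remains possible at r6c4 ⇒ r6c4=4.
Step 52. [r1c2∈{5}] nothing but 5 survives at r1c2, so r1c2=5.
Step 53. [r2c8∈{2}] r2c8's peers cover all but 2, so r2c8=2.
Step 54. [r1c3∈{6}] only 6 remains possible at r1c3. So r1c3=6.
Step 55. [r7c4∈{8}] r7c4 is down to just 8, so r7c4=8.
Step 56. [r5c2∈{9}] r5c2 is down to just 9. So r5c2=9.
Step 57. [r9c5∈{3}] r9c5 is down to just 3. So r9c5=3.
Step 58. [r9c9∈{7}] only 7 remains possible at r9c9, so r9c9=7.
Step 59. [r3c9∈{9}] r3c9 is down to just 9, so r3c9=9.
Step 60. [r9c7∈{2}] r9c7 has the single candidate 2, so r9c7=2.
Step 61. [r5c1∈{1}] r5c1's peers cover all but 1. So r5c1=1.
Step 62. [r6c7∈{1}] r6c7's peers cover all but 1. So r6c7=1.
Step 63. [r8c9∈{5}] r8c9's peers cover all but 5. So r8c9=5.

Answer: 9 5 6 3 2 8 7 4 1 / 3 4 7 9 5 1 6 2 8 / 8 2 1 7 4 6 5 3 9 / 6 3 8 2 1 7 9 5 4 / 1 9 4 5 6 3 8 7 2 / 2 7 5 4 8 9 1 6 3 / 4 1 2 8 7 5 3 9 6 / 7 8 3 6 9 2 4 1 5 / 5 6 9 1 3 4 2 8 7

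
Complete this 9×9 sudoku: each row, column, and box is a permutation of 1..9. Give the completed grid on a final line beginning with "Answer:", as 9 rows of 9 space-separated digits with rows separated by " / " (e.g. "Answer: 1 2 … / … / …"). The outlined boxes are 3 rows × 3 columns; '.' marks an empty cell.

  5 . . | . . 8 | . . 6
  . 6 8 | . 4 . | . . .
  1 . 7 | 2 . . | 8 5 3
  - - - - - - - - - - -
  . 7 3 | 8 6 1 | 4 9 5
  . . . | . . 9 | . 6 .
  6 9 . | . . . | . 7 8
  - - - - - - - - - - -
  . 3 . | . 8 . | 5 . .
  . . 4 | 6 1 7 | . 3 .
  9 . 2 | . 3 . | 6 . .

Step 1. [r1c4∈{1,3,7,9}] r1c4 is the only open cell in row 1 admitting 3 ⇒ r1c4=3.
Step 2. [r2c4∈{1,5,7,9}] 1 has one home in col 4: r2c4. So r2c4=1.
Step 3. [r2c8∈{2}] nothing but 2 survives at r2c8. So r2c8=2.
Step 4. [r1c8∈{1,4}] 4 has one home in box 3: r1c8. So r1c8=4.
Step 5. [r7c8∈{1}] r7c8's peers cover all but 1 ⇒ r7c8=1.
Step 6. [r5c9∈{1,2}] r5c9 is the only open cell in col 9 admitting 1 ⇒ r5c9=1.
Step 7. [r5c3∈{5}] r5c3 is down to just 5. So r5c3=5.
Step 8. [r5c1∈{2,4,8}] r5c1 is the only open cell in col 1 admitting 4 ⇒ r5c1=4.
Step 9. [r6c6∈{2,3,4,5}] in col 6, 3 fits only at r6c6. So r6c6=3.
Step 10. [r6c7∈{2}] r6c7's peers cover all but 2 ⇒ r6c7=2.
Step 11. [r8c7∈{9}] nothing but 9 survives at r8c7, so r8c7=9.
Step 12. [r5c2∈{2,8}] r5c2 is the only open cell in row 5 admitting 8, so r5c2=8.
Step 13. [r6c4∈{4,5}] row 6 places 4 nowhere but r6c4, so r6c4=4.
Step 14. [r1c5∈{7,9}] 7 has one home in box 2: r1c5, so r1c5=7.
Step 15. [r9c9∈{4,7}] r9c9 is the only open cell in row 9 admitting 7, so r9c9=7.
Step 16. [r9c4∈{5}] r9c4's peers cover all but 5. So r9c4=5.
Step 17. [r7c6∈{2,4}] in col 6, 2 fits only at r7c6 ⇒ r7c6=2.
Step 18. [r7c4∈{9}] r7c4 is down to just 9, so r7c4=9.
Step 19. [r3c5∈{9}] r3c5 is down to just 9, so r3c5=9.
Step 20. [r2c7∈{7}] r2c7's peers cover all but 7 ⇒ r2c7=7.
Step 21. [r1c3∈{9}] r1c3's peers cover all but 9. So r1c3=9.
Step 22. [r3c2∈{4}] nothing but 4 survives at r3c2 ⇒ r3c2=4.
Step 23. [r5c7∈{3}] r5c7 has the single candidate 3, so r5c7=3.
Step 24. [r7c3∈{6}] only 6 remains possible at r7c3, so r7c3=6.
Step 25. [r5c5∈{2}] nothing but 2 survives at r5c5 ⇒ r5c5=2.
Step 26. [r2c9∈{9}] nothing but 9 survives at r2c9. So r2c9=9.
Step 27. [r1c7∈{1}] nothing but 1 survives at r1c7. So r1c7=1.
Step 28. [r2c6∈{5}] r2c6 is down to just 5. So r2c6=5.
Step 29. [r3c6∈{6}] r3c6 is down to just 6 ⇒ r3c6=6.
Step 30. [r9c2∈{1}] nothing but 1 survives at r9c2. So r9c2=1.
Step 31. [r8c9∈{2}] only 2 remains possible at r8c9, so r8c9=2.
Step 32. [r6c3∈{1}] only 1 remains possible at r6c3, so r6c3=1.
Step 33. [r8c1∈{8}] only 8 remains possible at r8c1 ⇒ r8c1=8.
Step 34. [r4c1∈{2}] nothing but 2 survives at r4c1 ⇒ r4c1=2.
Step 35. [r7c9∈{4}] nothing but 4 survives at r7c9. So r7c9=4.
Step 36. [r2c1∈{3}] r2c1 has the single candidate 3 ⇒ r2c1=3.
Step 37. [r9c6∈{4}] r9c6 has the single candidate 4, so r9c6=4.
Step 38. [r5c4∈{7}] r5c4 is down to just 7. So r5c4=7.
Step 39. [r6c5∈{5}] r6c5 is down to just 5 ⇒ r6c5=5.
Step 40. [r1c2∈{2}] r1c2's peers cover all but 2. So r1c2=2.
Step 41. [r8c2∈{5}] r8c2 has the single candidate 5 ⇒ r8c2=5.
Step 42. [r7c1∈{7}] r7c1's peers cover all but 7, so r7c1=7.
Step 43. [r9c8∈{8}] nothing but 8 survives at r9c8. So r9c8=8.

Answer: 5 2 9 3 7 8 1 4 6 / 3 6 8 1 4 5 7 2 9 / 1 4 7 2 9 6 8 5 3 / 2 7 3 8 6 1 4 9 5 / 4 8 5 7 2 9 3 6 1 / 6 9 1 4 5 3 2 7 8 / 7 3 6 9 8 2 5 1 4 / 8 5 4 6 1 7 9 3 2 / 9 1 2 5 3 4 6 8 7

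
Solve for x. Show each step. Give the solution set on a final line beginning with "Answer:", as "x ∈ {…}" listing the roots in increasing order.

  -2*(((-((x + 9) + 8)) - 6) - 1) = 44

Step 1. [-2*(((-((x + 9) + 8)) - 6) - 1) = 44] -2·(inner) — divide through by -2 ⇒ div: ((-((x + 9) + 8)) - 6) - 1 = -22.
Step 2. [((-((x + 9) + 8)) - 6) - 1 = -22] the outer -1 inverts by adding 1 ⇒ sub: (-((x + 9) + 8)) - 6 = -21.
Step 3. [(-((x + 9) + 8)) - 6 = -21] 6 comes off first (add 6) ⇒ sub: -((x + 9) + 8) = -15.
Step 4. [-((x + 9) + 8) = -15] leading − — multiply by −1, so neg: (x + 9) + 8 = 15.
Step 5. [(x + 9) + 8 = 15] subtract 8: x sits inside (… + 8) ⇒ sub: x + 9 = 7.
Step 6. [x + 9 = 7] +9 is outermost — subtract 9 both sides. So sub: x = -2.

Answer: x ∈ {-2}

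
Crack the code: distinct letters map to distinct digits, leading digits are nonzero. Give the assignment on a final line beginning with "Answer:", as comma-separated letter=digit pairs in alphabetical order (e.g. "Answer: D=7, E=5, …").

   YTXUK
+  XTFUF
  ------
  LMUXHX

Step 1. [col 1: K + F ≡ X (mod 10)] no forcing yet in column 1 (carry-in 0); X=3 is free and consistent — try it. So X=3.
Step 2. [L] the sum has 6 digits but both addends have 5; that extra leading digit L is the final carry, namely 1, so L=1.
Step 3. [col 1: K + F ≡ X (mod 10)] column 1 (K + F ≡ X (mod 10), carry-in 0) doesn't pin F yet; pick F=9 and continue ⇒ F=9.
Step 4. [col 1: K + F ≡ X (mod 10)] in column 1 we have K+F≡X with carry-in 0; given F=9, X=3 and digits 1,3,9 already taken and all letters distinct, that pins K to 4, so K=4.
Step 5. [col 2: U + U ≡ H (mod 10)] U=7 is one option consistent with column 2 (U + U ≡ H (mod 10), carry-in 1) — take it. So U=7.
Step 6. [col 2: U + U ≡ H (mod 10)] in column 2 we have U+U≡H with carry-in 1; given U=7 and digits 1,3,4,7,9 already taken and all letters distinct, that pins H to 5 ⇒ H=5.
Step 7. [col 4: T + T ≡ U (mod 10)] in column 4 we have T+T≡U with carry-in 1; given U=7 and digits 1,3,4,5,7,9 already taken and all letters distinct, that pins T to 8, so T=8.
Step 8. [col 5: Y + X ≡ M (mod 10)] Y=6 is one option consistent with column 5 (Y + X ≡ M (mod 10), carry-in 1) — take it ⇒ Y=6.
Step 9. [col 5: Y + X ≡ M (mod 10)] in column 5 we have Y+X≡M with carry-in 1; given Y=6, X=3 and digits 1,3,4,5,6,7,8,9 already taken and all letters distinct, that pins M to 0. So M=0.

Answer: F=9, H=5, K=4, L=1, M=0, T=8, U=7, X=3, Y=6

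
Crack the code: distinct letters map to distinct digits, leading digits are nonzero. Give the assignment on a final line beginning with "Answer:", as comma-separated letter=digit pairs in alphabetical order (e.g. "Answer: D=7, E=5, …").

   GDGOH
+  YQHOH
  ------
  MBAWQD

Step 1. [col 1: H + H ≡ D (mod 10)] several values work for H in column 1 (H + H ≡ D (mod 10), carry-in 0); try H=4. So H=4.
Step 2. [col 1: H + H ≡ D (mod 10)] in column 1 we have H+H≡D with carry-in 0; given H=4 and digits 4 already taken and all letters distinct, that pins D to 8. So D=8.
Step 3. [col 2: O + O ≡ Q (mod 10)] several values work for O in column 2 (O + O ≡ Q (mod 10), carry-in 0); try O=5. So O=5.
Step 4. [col 2: O + O ≡ Q (mod 10)] column 2 reads O+O+carry(0)=Q with O=5; with digits 4,5,8 already taken and all letters distinct, the only value for Q is 0 ⇒ Q=0.
Step 5. [col 3: G + H ≡ W (mod 10)] G=7 is one option consistent with column 3 (G + H ≡ W (mod 10), carry-in 1) — take it, so G=7.
Step 6. [col 3: G + H ≡ W (mod 10)] column 3: given G=7, H=4, carry-in 1, and digits 0,4,5,7,8 already taken and all letters distinct, G+H≡W (mod 10) forces W=2 ⇒ W=2.
Step 7. [col 4: D + Q ≡ A (mod 10)] from column 4 (D=8, Q=0, carry-in 1, digits 0,2,4,5,7,8 already taken and all letters distinct): A must equal 9 ⇒ A=9.
Step 8. [M] the sum has 6 digits but both addends have 5; that extra leading digit M is the final carry, namely 1. So M=1.
Step 9. [col 5: G + Y ≡ B (mod 10)] column 5 reads G+Y+carry(0)=B with G=7; with digits 0,1,2,4,5,7,8,9 already taken and all letters distinct, the only value for Y is 6 ⇒ Y=6.
Step 10. [col 5: G + Y ≡ B (mod 10)] in column 5 we have G+Y≡B with carry-in 0; given G=7, Y=6 and digits 0,1,2,4,5,6,7,8,9 already taken and all letters distinct, that pins B to 3 ⇒ B=3.

Answer: A=9, B=3, D=8, G=7, H=4, M=1, O=5, Q=0, W=2, Y=6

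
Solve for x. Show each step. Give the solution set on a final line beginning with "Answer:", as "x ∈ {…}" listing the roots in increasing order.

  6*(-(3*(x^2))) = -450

Step 1. [6*(-(3*(x^2))) = -450] 6·(inner) — divide through by 6, so div: -(3*(x^2)) = -75.
Step 2. [-(3*(x^2)) = -75] LHS negated; negate both sides ⇒ neg: 3*(x^2) = 75.
Step 3. [3*(x^2) = 75] divide by the outer 3, so div: x^2 = 25.
Step 4. [x^2 = 25] √ both sides: 25 ≥ 0 gives two branches ⇒ sqrt: x = 5 or -5.

Answer: x ∈ {-5, 5}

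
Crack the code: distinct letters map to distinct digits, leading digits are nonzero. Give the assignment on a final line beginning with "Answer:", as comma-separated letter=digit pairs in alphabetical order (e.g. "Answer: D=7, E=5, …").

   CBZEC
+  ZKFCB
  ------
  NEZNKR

Step 1. [col 1: C + B ≡ R (mod 10)] column 1 (C + B ≡ R (mod 10), carry-in 0) doesn't pin C yet; pick C=8 and continue. So C=8.
Step 2. [col 1: C + B ≡ R (mod 10)] B=2 is one option consistent with column 1 (C + B ≡ R (mod 10), carry-in 0) — take it. So B=2.
Step 3. [N] adding two 5-digit numbers gives at most 5+1 digits, and here it does — N is that final carry and must be 1. So N=1.
Step 4. [col 1: C + B ≡ R (mod 10)] column 1: given C=8, B=2, carry-in 0, and digits 1,2,8 already taken and all letters distinct, C+B≡R (mod 10) forces R=0, so R=0.
Step 5. [col 2: E + C ≡ K (mod 10)] no forcing yet in column 2 (carry-in 1); E=5 is free and consistent — try it. So E=5.
Step 6. [col 2: E + C ≡ K (mod 10)] from column 2 (E=5, C=8, carry-in 1, digits 0,1,2,5,8 already taken and all letters distinct): K must equal 4 ⇒ K=4.
Step 7. [col 3: Z + F ≡ N (mod 10)] column 3 (Z + F ≡ N (mod 10), carry-in 1) doesn't pin Z yet; pick Z=7 and continue. So Z=7.
Step 8. [col 3: Z + F ≡ N (mod 10)] column 3: given Z=7, N=1, carry-in 1, and digits 0,1,2,4,5,7,8 already taken and all letters distinct, Z+F≡N (mod 10) forces F=3, so F=3.

Answer: B=2, C=8, E=5, F=3, K=4, N=1, R=0, Z=7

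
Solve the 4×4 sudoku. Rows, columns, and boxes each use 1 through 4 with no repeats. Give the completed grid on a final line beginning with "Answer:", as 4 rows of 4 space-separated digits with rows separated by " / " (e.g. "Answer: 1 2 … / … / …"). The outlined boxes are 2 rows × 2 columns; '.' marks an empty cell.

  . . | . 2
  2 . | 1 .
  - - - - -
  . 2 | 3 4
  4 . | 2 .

Step 1. [r4c2∈{1,3}] in row 4, 3 fits only at r4c2 ⇒ r4c2=3.
Step 2. [r1c2∈{1,4}] col 2 places 1 nowhere but r1c2. So r1c2=1.
Step 3. [r2c4∈{3}] nothing but 3 survives at r2c4, so r2c4=3.
Step 4. [r3c1∈{1}] nothing but 1 survives at r3c1 ⇒ r3c1=1.
Step 5. [r2c2∈{4}] only 4 remains possible at r2c2. So r2c2=4.
Step 6. [r1c1∈{3}] r1c1 is down to just 3, so r1c1=3.
Step 7. [r4c4∈{1}] nothing but 1 survives at r4c4. So r4c4=1.
Step 8. [r1c3∈{4}] r1c3 is down to just 4 ⇒ r1c3=4.

Answer: 3 1 4 2 / 2 4 1 3 / 1 2 3 4 / 4 3 2 1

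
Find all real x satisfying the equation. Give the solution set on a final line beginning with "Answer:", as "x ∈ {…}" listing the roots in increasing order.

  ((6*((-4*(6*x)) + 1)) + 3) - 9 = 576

Step 1. [((6*((-4*(6*x)) + 1)) + 3) - 9 = 576] add 9: x sits inside (… - 9). So sub: (6*((-4*(6*x)) + 1)) + 3 = 585.
Step 2. [(6*((-4*(6*x)) + 1)) + 3 = 585] +3 is outermost — subtract 3 both sides. So sub: 6*((-4*(6*x)) + 1) = 582.
Step 3. [6*((-4*(6*x)) + 1) = 582] leading coefficient 6: divide by 6, so div: (-4*(6*x)) + 1 = 97.
Step 4. [(-4*(6*x)) + 1 = 97] the outer +1 inverts by subtracting 1 ⇒ sub: -4*(6*x) = 96.
Step 5. [-4*(6*x) = 96] -4 out front; divide by -4, so div: 6*x = -24.
Step 6. [6*x = -24] divide by the outer 6. So div: x = -4.

Answer: x ∈ {-4}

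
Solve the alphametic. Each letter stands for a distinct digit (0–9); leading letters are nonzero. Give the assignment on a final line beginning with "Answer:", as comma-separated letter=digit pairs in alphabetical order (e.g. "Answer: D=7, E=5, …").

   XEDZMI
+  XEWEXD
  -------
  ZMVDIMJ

Step 1. [col 1: I + D ≡ J (mod 10)] no forcing yet in column 1 (carry-in 0); I=5 is free and consistent — try it ⇒ I=5.
Step 2. [Z] the sum has 7 digits but both addends have 6; that extra leading digit Z is the final carry, namely 1, so Z=1.
Step 3. [col 1: I + D ≡ J (mod 10)] no forcing yet in column 1 (carry-in 0); J=2 is free and consistent — try it, so J=2.
Step 4. [col 1: I + D ≡ J (mod 10)] column 1: given I=5, J=2, carry-in 0, and digits 1,2,5 already taken and all letters distinct, I+D≡J (mod 10) forces D=7, so D=7.
Step 5. [col 2: M + X ≡ M (mod 10)] in column 2 we have M+X≡M with carry-in 1; given nothing yet and digits 1,2,5,7 already taken and all letters distinct, that pins X to 9 ⇒ X=9.
Step 6. [col 2: M + X ≡ M (mod 10)] several values work for M in column 2 (M + X ≡ M (mod 10), carry-in 1); try M=8, so M=8.
Step 7. [col 3: Z + E ≡ I (mod 10)] from column 3 (Z=1, I=5, carry-in 1, digits 1,2,5,7,8,9 already taken and all letters distinct): E must equal 3. So E=3.
Step 8. [col 4: D + W ≡ D (mod 10)] from column 4 (D=7, carry-in 0, digits 1,2,3,5,7,8,9 already taken and all letters distinct): W must equal 0 ⇒ W=0.
Step 9. [col 5: E + E ≡ V (mod 10)] column 5 reads E+E+carry(0)=V with E=3; with digits 0,1,2,3,5,7,8,9 already taken and all letters distinct, the only value for V is 6, so V=6.

Answer: D=7, E=3, I=5, J=2, M=8, V=6, W=0, X=9, Z=1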